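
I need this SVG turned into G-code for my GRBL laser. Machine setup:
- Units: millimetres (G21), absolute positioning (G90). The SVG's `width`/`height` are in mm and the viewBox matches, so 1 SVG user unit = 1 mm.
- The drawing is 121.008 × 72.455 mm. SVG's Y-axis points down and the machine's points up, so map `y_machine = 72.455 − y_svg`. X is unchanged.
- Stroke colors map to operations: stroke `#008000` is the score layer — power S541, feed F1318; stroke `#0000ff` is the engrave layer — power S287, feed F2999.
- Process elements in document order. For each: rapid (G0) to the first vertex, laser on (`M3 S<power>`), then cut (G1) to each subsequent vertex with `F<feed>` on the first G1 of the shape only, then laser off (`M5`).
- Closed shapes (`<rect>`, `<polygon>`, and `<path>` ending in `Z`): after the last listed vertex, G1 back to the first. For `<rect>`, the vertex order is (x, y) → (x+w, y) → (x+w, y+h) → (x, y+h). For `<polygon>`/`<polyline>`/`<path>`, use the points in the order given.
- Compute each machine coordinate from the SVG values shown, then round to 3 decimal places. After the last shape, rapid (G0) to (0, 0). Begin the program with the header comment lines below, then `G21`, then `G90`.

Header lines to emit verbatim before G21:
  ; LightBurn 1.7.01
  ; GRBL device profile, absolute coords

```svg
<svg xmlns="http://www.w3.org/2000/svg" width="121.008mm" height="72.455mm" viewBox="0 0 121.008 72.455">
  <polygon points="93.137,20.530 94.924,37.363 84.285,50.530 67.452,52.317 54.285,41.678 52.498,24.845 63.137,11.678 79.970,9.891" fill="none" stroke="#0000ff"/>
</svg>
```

viewBox `0 0 121.008 72.455` with mm width/height → 1 unit = 1 mm. Flip: y_m = 72.455 − y_svg.

**Shape 1** — `<polygon>` regular polygon, stroke `#0000ff` → engrave (S287, F2999). Machine vertices: (93.137,51.925) → (94.924,35.092) → (84.285,21.925) → (67.452,20.138) → (54.285,30.777) → (52.498,47.610) → (63.137,60.777) → (79.970,62.564) → (93.137,51.925). Closed: final G1 returns to the first vertex.

; LightBurn 1.7.01
; GRBL device profile, absolute coords
G21
G90
G0 X93.137 Y51.925
M3 S287
G1 X94.924 Y35.092 F2999
G1 X84.285 Y21.925
G1 X67.452 Y20.138
G1 X54.285 Y30.777
G1 X52.498 Y47.610
G1 X63.137 Y60.777
G1 X79.970 Y62.564
G1 X93.137 Y51.925
M5
G0 X0.000 Y0.000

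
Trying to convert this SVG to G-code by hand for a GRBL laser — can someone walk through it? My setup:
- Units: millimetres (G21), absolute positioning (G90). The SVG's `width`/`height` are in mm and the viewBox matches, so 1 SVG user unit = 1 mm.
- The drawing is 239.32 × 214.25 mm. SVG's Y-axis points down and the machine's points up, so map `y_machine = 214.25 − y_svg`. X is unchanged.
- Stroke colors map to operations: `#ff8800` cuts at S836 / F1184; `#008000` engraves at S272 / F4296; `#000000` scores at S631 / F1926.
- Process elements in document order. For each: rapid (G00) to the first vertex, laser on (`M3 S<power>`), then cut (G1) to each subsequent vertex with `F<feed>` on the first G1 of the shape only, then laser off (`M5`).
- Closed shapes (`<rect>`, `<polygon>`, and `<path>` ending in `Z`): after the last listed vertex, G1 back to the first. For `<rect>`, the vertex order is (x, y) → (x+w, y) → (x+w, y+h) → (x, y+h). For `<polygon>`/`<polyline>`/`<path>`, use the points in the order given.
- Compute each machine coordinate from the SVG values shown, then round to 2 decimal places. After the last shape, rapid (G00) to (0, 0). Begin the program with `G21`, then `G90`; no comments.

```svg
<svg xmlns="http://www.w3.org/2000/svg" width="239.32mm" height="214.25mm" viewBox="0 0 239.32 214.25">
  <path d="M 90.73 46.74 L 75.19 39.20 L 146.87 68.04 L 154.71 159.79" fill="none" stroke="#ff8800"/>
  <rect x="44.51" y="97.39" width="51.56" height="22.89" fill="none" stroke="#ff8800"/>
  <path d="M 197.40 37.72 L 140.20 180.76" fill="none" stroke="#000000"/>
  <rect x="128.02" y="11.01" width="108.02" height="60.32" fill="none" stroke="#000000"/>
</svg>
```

1 u = 1 mm; y_m = 214.25 − y.

[1] `<path>` open polyline, #ff8800→cut S836 F1184: (90.73,167.51) → (75.19,175.05) → (146.87,146.21) → (154.71,54.46)

[2] `<rect>` rectangle, #ff8800→cut S836 F1184: (44.51,116.86) → (96.07,116.86) → (96.07,93.97) → (44.51,93.97) → (44.51,116.86) (closed)

[3] `<path>` line segment, #000000→score S631 F1926: (197.40,176.53) → (140.20,33.49)

[4] `<rect>` rectangle, #000000→score S631 F1926: (128.02,203.24) → (236.04,203.24) → (236.04,142.92) → (128.02,142.92) → (128.02,203.24) (closed)

G21
G90
G00 X90.73 Y167.51
M3 S836
G1 X75.19 Y175.05 F1184
G1 X146.87 Y146.21
G1 X154.71 Y54.46
M5
G00 X44.51 Y116.86
M3 S836
G1 X96.07 Y116.86 F1184
G1 X96.07 Y93.97
G1 X44.51 Y93.97
G1 X44.51 Y116.86
M5
G00 X197.40 Y176.53
M3 S631
G1 X140.20 Y33.49 F1926
M5
G00 X128.02 Y203.24
M3 S631
G1 X236.04 Y203.24 F1926
G1 X236.04 Y142.92
G1 X128.02 Y142.92
G1 X128.02 Y203.24
M5
G00 X0.00 Y0.00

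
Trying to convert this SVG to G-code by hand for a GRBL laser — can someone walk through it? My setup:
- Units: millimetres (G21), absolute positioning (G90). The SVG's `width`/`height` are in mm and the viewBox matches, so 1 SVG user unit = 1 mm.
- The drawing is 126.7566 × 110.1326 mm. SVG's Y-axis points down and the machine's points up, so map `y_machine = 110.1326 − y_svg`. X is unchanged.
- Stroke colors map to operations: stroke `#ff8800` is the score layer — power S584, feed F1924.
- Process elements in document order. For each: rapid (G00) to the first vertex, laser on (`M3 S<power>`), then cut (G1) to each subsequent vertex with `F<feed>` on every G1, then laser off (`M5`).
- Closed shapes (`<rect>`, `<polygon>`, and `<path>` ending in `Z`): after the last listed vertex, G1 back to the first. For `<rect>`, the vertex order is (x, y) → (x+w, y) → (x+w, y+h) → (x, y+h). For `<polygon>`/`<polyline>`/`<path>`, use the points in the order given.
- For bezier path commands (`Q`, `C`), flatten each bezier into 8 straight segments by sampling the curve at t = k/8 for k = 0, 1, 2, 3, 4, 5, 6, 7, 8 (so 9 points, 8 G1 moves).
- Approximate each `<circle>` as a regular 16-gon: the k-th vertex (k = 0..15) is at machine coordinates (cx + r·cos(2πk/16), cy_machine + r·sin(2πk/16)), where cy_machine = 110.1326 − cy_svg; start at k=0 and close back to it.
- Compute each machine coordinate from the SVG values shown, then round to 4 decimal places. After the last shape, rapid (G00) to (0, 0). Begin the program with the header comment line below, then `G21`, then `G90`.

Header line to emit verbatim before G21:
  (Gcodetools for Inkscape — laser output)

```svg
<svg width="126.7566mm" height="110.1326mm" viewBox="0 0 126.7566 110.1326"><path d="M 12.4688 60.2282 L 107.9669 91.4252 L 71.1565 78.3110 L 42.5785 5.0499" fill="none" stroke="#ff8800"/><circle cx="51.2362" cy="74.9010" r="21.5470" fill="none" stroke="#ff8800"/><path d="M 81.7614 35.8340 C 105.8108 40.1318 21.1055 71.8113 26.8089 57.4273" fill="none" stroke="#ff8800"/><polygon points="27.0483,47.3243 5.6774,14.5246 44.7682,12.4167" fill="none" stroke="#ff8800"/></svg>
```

(Gcodetools for Inkscape — laser output)
G21
G90
G00 X12.4688 Y49.9044
M3 S584
G1 X107.9669 Y18.7074 F1924
G1 X71.1565 Y31.8216 F1924
G1 X42.5785 Y105.0827 F1924
M5
G00 X72.7832 Y35.2316
M3 S584
G1 X71.1430 Y43.4773 F1924
G1 X66.4722 Y50.4676 F1924
G1 X59.4819 Y55.1384 F1924
G1 X51.2362 Y56.7786 F1924
G1 X42.9905 Y55.1384 F1924
G1 X36.0002 Y50.4676 F1924
G1 X31.3294 Y43.4773 F1924
G1 X29.6892 Y35.2316 F1924
G1 X31.3294 Y26.9859 F1924
G1 X36.0002 Y19.9956 F1924
G1 X42.9905 Y15.3248 F1924
G1 X51.2362 Y13.6846 F1924
G1 X59.4819 Y15.3248 F1924
G1 X66.4722 Y19.9956 F1924
G1 X71.1430 Y26.9859 F1924
G1 X72.7832 Y35.2316 F1924
M5
G00 X81.7614 Y74.2986
M3 S584
G1 X86.0710 Y71.5469 F1924
G1 X82.5189 Y67.0888 F1924
G1 X73.4388 Y61.7850 F1924
G1 X61.1649 Y56.4963 F1924
G1 X48.0310 Y52.0833 F1924
G1 X36.3711 Y49.4066 F1924
G1 X28.5190 Y49.3271 F1924
G1 X26.8089 Y52.7053 F1924
M5
G00 X27.0483 Y62.8083
M3 S584
G1 X5.6774 Y95.6080 F1924
G1 X44.7682 Y97.7159 F1924
G1 X27.0483 Y62.8083 F1924
M5
G00 X0.0000 Y0.0000

1 u = 1 mm; y_m = 110.1326 − y.

[1] `<path>` open polyline, #ff8800→score S584 F1924: (12.4688,49.9044) → (107.9669,18.7074) → (71.1565,31.8216) → (42.5785,105.0827)

[2] `<circle>` circle, #ff8800→score S584 F1924: (72.7832,35.2316) → (71.1430,43.4773) → (66.4722,50.4676) → (59.4819,55.1384) → (51.2362,56.7786) → (42.9905,55.1384) → (36.0002,50.4676) → (31.3294,43.4773) → (29.6892,35.2316) → (31.3294,26.9859) → (36.0002,19.9956) → (42.9905,15.3248) → (51.2362,13.6846) → (59.4819,15.3248) → (66.4722,19.9956) → (71.1430,26.9859) → (72.7832,35.2316) (closed)

[3] `<path>` cubic bezier, #ff8800→score S584 F1924: (81.7614,74.2986) → (86.0710,71.5469) → (82.5189,67.0888) → (73.4388,61.7850) → (61.1649,56.4963) → (48.0310,52.0833) → (36.3711,49.4066) → (28.5190,49.3271) → (26.8089,52.7053)

[4] `<polygon>` regular polygon, #ff8800→score S584 F1924: (27.0483,62.8083) → (5.6774,95.6080) → (44.7682,97.7159) → (27.0483,62.8083) (closed)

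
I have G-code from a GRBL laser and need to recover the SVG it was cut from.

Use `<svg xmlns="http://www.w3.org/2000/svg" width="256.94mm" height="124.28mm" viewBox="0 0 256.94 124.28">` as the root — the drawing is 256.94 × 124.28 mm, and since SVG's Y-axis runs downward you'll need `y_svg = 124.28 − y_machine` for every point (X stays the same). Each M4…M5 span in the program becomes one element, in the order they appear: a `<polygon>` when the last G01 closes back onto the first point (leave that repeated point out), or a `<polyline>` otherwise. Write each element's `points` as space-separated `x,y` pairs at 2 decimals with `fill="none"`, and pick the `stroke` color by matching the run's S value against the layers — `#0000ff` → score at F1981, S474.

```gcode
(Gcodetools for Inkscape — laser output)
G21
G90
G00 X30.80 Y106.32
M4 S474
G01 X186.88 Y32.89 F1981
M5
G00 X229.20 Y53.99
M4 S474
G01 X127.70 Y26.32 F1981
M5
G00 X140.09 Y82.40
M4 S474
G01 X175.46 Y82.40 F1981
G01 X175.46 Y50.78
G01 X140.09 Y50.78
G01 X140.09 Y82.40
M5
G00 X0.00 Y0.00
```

y_svg = 124.28 − y_m. Every run uses S474, so all elements get stroke `#0000ff` (score).

[1] open run; points: 30.80,17.96 186.88,91.39

[2] open run; points: 229.20,70.29 127.70,97.96

[3] closed run; points: 140.09,41.88 175.46,41.88 175.46,73.50 140.09,73.50

<svg xmlns="http://www.w3.org/2000/svg" width="256.94mm" height="124.28mm" viewBox="0 0 256.94 124.28">
  <polyline points="30.80,17.96 186.88,91.39" fill="none" stroke="#0000ff"/>
  <polyline points="229.20,70.29 127.70,97.96" fill="none" stroke="#0000ff"/>
  <polygon points="140.09,41.88 175.46,41.88 175.46,73.50 140.09,73.50" fill="none" stroke="#0000ff"/>
</svg>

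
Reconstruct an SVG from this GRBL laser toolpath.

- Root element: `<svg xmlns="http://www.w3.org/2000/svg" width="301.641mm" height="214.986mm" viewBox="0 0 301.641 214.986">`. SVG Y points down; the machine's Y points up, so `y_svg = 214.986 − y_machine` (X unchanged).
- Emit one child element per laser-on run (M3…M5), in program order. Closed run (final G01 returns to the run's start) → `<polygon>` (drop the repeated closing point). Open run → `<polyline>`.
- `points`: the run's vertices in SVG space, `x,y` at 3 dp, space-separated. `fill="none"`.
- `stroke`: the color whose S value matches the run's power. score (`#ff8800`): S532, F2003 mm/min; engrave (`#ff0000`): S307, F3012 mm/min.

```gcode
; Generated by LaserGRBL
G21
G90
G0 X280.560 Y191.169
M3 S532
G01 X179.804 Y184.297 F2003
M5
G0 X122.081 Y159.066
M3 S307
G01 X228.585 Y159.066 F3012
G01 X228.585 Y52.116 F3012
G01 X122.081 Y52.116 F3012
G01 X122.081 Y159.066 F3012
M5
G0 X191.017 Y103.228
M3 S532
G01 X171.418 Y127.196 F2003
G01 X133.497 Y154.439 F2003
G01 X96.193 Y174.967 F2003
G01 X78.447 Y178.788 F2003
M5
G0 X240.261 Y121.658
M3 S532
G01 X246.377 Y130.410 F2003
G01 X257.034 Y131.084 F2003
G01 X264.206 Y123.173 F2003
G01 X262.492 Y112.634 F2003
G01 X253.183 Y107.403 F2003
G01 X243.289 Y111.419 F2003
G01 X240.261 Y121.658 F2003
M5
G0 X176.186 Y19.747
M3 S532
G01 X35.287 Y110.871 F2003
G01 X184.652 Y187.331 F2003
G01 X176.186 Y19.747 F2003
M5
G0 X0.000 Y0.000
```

Each laser-on run becomes one SVG element. Flip Y back into SVG space with y_svg = 214.986 − y_machine.

Run 1: the run's S532 means `#ff8800` (score). The run is open, so emit a `<polyline>` with points (Y-flipped): 280.560,23.817 179.804,30.689.

Run 2: power S307 maps to stroke `#ff0000` (engrave). The run returns to its start, so emit a `<polygon>` with points (Y-flipped): 122.081,55.920 228.585,55.920 228.585,162.870 122.081,162.870.

Run 3: power S532 maps to stroke `#ff8800` (score). The run is open, so emit a `<polyline>` with points (Y-flipped): 191.017,111.758 171.418,87.790 133.497,60.547 96.193,40.019 78.447,36.198.

Run 4: power S532 maps to stroke `#ff8800` (score). The run returns to its start, so emit a `<polygon>` with points (Y-flipped): 240.261,93.328 246.377,84.576 257.034,83.902 264.206,91.813 262.492,102.352 253.183,107.583 243.289,103.567.

Run 5: the run's S532 means `#ff8800` (score). The run returns to its start, so emit a `<polygon>` with points (Y-flipped): 176.186,195.239 35.287,104.115 184.652,27.655.

<svg xmlns="http://www.w3.org/2000/svg" width="301.641mm" height="214.986mm" viewBox="0 0 301.641 214.986">
  <polyline points="280.560,23.817 179.804,30.689" fill="none" stroke="#ff8800"/>
  <polygon points="122.081,55.920 228.585,55.920 228.585,162.870 122.081,162.870" fill="none" stroke="#ff0000"/>
  <polyline points="191.017,111.758 171.418,87.790 133.497,60.547 96.193,40.019 78.447,36.198" fill="none" stroke="#ff8800"/>
  <polygon points="240.261,93.328 246.377,84.576 257.034,83.902 264.206,91.813 262.492,102.352 253.183,107.583 243.289,103.567" fill="none" stroke="#ff8800"/>
  <polygon points="176.186,195.239 35.287,104.115 184.652,27.655" fill="none" stroke="#ff8800"/>
</svg>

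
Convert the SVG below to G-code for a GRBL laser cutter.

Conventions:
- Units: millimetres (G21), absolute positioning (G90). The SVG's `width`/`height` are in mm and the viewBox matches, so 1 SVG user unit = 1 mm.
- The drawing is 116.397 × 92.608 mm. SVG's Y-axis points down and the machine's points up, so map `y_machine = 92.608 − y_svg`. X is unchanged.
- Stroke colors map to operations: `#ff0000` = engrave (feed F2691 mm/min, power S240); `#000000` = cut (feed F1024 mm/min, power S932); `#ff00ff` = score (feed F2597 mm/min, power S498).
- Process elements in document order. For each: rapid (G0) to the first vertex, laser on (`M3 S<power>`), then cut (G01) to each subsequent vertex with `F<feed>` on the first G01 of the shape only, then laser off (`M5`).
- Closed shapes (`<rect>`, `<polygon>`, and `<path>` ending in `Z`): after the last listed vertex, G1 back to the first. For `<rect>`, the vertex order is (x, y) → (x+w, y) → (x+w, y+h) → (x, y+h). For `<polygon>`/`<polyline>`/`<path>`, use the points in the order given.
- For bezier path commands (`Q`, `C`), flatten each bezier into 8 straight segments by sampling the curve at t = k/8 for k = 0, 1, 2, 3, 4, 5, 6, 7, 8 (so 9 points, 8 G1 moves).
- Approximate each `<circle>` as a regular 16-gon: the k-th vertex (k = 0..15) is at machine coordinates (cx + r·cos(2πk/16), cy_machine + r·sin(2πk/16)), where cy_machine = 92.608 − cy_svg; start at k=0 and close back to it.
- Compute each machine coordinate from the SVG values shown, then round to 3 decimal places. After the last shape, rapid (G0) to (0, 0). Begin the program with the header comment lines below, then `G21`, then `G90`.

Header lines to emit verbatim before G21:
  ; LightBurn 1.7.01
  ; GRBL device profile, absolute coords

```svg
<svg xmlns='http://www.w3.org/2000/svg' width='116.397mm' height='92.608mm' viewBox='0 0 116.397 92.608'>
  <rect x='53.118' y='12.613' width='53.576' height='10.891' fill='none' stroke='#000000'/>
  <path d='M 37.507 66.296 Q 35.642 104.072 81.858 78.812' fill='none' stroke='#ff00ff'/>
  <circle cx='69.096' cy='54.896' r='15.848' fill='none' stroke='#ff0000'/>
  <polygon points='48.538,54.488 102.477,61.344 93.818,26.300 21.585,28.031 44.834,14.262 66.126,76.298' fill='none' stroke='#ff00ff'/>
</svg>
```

; LightBurn 1.7.01
; GRBL device profile, absolute coords
G21
G90
G0 X53.118 Y79.995
M3 S932
G01 X106.694 Y79.995 F1024
G01 X106.694 Y69.104
G01 X53.118 Y69.104
G01 X53.118 Y79.995
M5
G0 X37.507 Y26.312
M3 S498
G01 X37.792 Y17.853 F2597
G01 X39.580 Y11.364
G01 X42.870 Y6.844
G01 X47.662 Y4.295
G01 X53.957 Y3.715
G01 X61.755 Y5.106
G01 X71.055 Y8.466
G01 X81.858 Y13.796
M5
G0 X84.944 Y37.712
M3 S240
G01 X83.738 Y43.777 F2691
G01 X80.302 Y48.918
G01 X75.161 Y52.354
G01 X69.096 Y53.560
G01 X63.031 Y52.354
G01 X57.890 Y48.918
G01 X54.454 Y43.777
G01 X53.248 Y37.712
G01 X54.454 Y31.647
G01 X57.890 Y26.506
G01 X63.031 Y23.070
G01 X69.096 Y21.864
G01 X75.161 Y23.070
G01 X80.302 Y26.506
G01 X83.738 Y31.647
G01 X84.944 Y37.712
M5
G0 X48.538 Y38.120
M3 S498
G01 X102.477 Y31.264 F2597
G01 X93.818 Y66.308
G01 X21.585 Y64.577
G01 X44.834 Y78.346
G01 X66.126 Y16.310
G01 X48.538 Y38.120
M5
G0 X0.000 Y0.000

1 u = 1 mm; y_m = 92.608 − y.

[1] `<rect>` rectangle, #000000→cut S932 F1024: (53.118,79.995) → (106.694,79.995) → (106.694,69.104) → (53.118,69.104) → (53.118,79.995) (closed)

[2] `<path>` quadratic bezier, #ff00ff→score S498 F2597: (37.507,26.312) → (37.792,17.853) → (39.580,11.364) → (42.870,6.844) → (47.662,4.295) → (53.957,3.715) → (61.755,5.106) → (71.055,8.466) → (81.858,13.796)

[3] `<circle>` circle, #ff0000→engrave S240 F2691: (84.944,37.712) → (83.738,43.777) → (80.302,48.918) → (75.161,52.354) → (69.096,53.560) → (63.031,52.354) → (57.890,48.918) → (54.454,43.777) → (53.248,37.712) → (54.454,31.647) → (57.890,26.506) → (63.031,23.070) → (69.096,21.864) → (75.161,23.070) → (80.302,26.506) → (83.738,31.647) → (84.944,37.712) (closed)

[4] `<polygon>` closed polygon, #ff00ff→score S498 F2597: (48.538,38.120) → (102.477,31.264) → (93.818,66.308) → (21.585,64.577) → (44.834,78.346) → (66.126,16.310) → (48.538,38.120) (closed)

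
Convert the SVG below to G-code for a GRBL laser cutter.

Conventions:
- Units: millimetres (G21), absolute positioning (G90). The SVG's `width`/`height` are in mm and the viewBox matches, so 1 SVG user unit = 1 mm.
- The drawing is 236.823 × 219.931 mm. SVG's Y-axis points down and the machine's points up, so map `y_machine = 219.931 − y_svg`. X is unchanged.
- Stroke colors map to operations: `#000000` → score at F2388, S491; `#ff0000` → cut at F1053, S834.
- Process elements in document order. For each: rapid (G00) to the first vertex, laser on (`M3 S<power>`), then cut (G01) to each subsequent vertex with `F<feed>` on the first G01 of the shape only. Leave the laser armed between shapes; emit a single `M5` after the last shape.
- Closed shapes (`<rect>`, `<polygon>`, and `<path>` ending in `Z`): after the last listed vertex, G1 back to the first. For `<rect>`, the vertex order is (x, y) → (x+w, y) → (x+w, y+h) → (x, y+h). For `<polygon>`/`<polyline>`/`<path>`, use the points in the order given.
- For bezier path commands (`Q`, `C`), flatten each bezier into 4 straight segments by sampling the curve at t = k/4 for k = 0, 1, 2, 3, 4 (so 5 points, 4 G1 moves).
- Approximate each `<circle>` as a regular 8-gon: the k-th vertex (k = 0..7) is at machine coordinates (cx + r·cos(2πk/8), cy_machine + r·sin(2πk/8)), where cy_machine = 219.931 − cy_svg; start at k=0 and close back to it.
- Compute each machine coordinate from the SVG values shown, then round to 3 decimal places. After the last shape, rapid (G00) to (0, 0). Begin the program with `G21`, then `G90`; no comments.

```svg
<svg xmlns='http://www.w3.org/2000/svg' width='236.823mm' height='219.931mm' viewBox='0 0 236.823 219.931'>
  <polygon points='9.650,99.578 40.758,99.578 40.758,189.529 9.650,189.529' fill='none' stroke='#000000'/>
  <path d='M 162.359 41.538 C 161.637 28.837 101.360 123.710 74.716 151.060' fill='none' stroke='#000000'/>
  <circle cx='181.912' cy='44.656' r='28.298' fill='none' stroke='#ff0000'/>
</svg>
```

G21
G90
G00 X9.650 Y120.353
M3 S491
G01 X40.758 Y120.353 F2388
G01 X40.758 Y30.402
G01 X9.650 Y30.402
G01 X9.650 Y120.353
G00 X162.359 Y178.393
M3 S491
G01 X152.107 Y170.485 F2388
G01 X128.258 Y138.651
G01 X99.549 Y99.308
G01 X74.716 Y68.871
G00 X210.210 Y175.275
M3 S834
G01 X201.922 Y195.285 F1053
G01 X181.912 Y203.573
G01 X161.902 Y195.285
G01 X153.614 Y175.275
G01 X161.902 Y155.265
G01 X181.912 Y146.977
G01 X201.922 Y155.265
G01 X210.210 Y175.275
M5
G00 X0.000 Y0.000

Since the viewBox matches the mm dimensions, user units are millimetres directly. The only transform is the Y-flip y_m = 219.931 − y_svg.

Shape 1 is a rectangle drawn with `<polygon>`. Its stroke #000000 means score at S491, F2388. After flipping Y the toolpath is (9.650,120.353) → (40.758,120.353) → (40.758,30.402) → (9.650,30.402) → (9.650,120.353), returning to the start.

Shape 2 is a cubic bezier drawn with `<path>`. Its stroke #000000 means score at S491, F2388. After flipping Y the toolpath is (162.359,178.393) → (152.107,170.485) → (128.258,138.651) → (99.549,99.308) → (74.716,68.871).

Shape 3 is a circle drawn with `<circle>`. Its stroke #ff0000 means cut at S834, F1053. After flipping Y the toolpath is (210.210,175.275) → (201.922,195.285) → (181.912,203.573) → (161.902,195.285) → (153.614,175.275) → (161.902,155.265) → (181.912,146.977) → (201.922,155.265) → (210.210,175.275), returning to the start.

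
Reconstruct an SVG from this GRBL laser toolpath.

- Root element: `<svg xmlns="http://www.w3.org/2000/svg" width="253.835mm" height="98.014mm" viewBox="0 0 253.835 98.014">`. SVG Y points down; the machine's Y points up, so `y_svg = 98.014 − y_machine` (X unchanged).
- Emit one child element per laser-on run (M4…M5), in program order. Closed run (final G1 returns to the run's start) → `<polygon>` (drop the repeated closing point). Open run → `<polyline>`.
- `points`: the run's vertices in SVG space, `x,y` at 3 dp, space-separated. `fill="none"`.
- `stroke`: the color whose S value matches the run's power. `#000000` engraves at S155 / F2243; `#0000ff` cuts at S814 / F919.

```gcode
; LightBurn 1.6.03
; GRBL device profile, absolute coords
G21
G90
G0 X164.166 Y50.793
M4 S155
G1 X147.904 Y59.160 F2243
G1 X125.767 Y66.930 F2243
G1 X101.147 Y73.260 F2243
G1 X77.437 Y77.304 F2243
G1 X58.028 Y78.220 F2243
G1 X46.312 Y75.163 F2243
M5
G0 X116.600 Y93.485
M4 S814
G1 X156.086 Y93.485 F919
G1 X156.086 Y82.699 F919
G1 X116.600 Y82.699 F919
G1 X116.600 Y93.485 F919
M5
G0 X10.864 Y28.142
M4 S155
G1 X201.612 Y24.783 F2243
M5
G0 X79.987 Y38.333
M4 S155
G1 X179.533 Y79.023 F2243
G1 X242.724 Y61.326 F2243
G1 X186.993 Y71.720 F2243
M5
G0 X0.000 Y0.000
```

<svg xmlns="http://www.w3.org/2000/svg" width="253.835mm" height="98.014mm" viewBox="0 0 253.835 98.014">
  <polyline points="164.166,47.221 147.904,38.854 125.767,31.084 101.147,24.754 77.437,20.710 58.028,19.794 46.312,22.851" fill="none" stroke="#000000"/>
  <polygon points="116.600,4.529 156.086,4.529 156.086,15.315 116.600,15.315" fill="none" stroke="#0000ff"/>
  <polyline points="10.864,69.872 201.612,73.231" fill="none" stroke="#000000"/>
  <polyline points="79.987,59.681 179.533,18.991 242.724,36.688 186.993,26.294" fill="none" stroke="#000000"/>
</svg>

Each laser-on run becomes one SVG element. Flip Y back into SVG space with y_svg = 98.014 − y_machine.

Run 1: the run's S155 means `#000000` (engrave). The run is open, so emit a `<polyline>` with points (Y-flipped): 164.166,47.221 147.904,38.854 125.767,31.084 101.147,24.754 77.437,20.710 58.028,19.794 46.312,22.851.

Run 2: the run's S814 means `#0000ff` (cut). The run returns to its start, so emit a `<polygon>` with points (Y-flipped): 116.600,4.529 156.086,4.529 156.086,15.315 116.600,15.315.

Run 3: power S155 maps to stroke `#000000` (engrave). The run is open, so emit a `<polyline>` with points (Y-flipped): 10.864,69.872 201.612,73.231.

Run 4: S155 ⇒ engrave layer `#000000`. The run is open, so emit a `<polyline>` with points (Y-flipped): 79.987,59.681 179.533,18.991 242.724,36.688 186.993,26.294.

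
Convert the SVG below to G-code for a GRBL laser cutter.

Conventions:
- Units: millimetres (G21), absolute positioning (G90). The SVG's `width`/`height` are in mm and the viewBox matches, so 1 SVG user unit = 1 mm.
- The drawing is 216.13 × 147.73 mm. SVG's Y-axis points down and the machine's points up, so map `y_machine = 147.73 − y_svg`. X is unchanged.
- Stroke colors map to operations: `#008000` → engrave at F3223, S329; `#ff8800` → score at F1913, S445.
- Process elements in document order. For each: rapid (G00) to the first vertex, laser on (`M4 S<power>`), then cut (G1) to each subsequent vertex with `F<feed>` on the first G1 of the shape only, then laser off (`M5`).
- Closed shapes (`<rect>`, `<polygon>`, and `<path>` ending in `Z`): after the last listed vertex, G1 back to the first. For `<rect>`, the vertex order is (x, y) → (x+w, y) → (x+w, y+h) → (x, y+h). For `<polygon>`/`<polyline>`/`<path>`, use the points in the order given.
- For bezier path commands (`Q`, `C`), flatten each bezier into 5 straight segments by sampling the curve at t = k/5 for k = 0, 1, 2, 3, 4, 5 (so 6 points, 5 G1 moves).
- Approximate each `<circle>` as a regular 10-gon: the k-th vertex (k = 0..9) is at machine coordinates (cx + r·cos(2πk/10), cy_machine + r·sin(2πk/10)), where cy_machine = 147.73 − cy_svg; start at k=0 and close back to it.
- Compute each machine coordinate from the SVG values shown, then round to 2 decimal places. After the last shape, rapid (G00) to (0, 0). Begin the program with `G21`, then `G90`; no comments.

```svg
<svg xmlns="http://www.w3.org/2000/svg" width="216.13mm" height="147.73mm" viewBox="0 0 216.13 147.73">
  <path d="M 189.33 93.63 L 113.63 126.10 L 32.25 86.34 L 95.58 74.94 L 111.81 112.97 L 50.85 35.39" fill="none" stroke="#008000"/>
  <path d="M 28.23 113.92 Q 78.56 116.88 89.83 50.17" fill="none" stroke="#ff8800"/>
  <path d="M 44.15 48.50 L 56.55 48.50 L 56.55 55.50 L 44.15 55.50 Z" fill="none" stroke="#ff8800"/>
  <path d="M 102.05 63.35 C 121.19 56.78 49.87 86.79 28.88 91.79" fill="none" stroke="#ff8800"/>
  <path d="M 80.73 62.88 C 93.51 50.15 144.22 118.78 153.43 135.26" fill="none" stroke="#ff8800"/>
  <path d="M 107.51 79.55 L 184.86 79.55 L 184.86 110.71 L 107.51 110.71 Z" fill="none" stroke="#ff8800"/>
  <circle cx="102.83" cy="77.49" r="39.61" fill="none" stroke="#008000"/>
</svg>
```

viewBox `0 0 216.13 147.73` with mm width/height → 1 unit = 1 mm. Flip: y_m = 147.73 − y_svg.

**Shape 1** — `<path>` open polyline, stroke `#008000` → engrave (S329, F3223). Machine vertices: (189.33,54.10) → (113.63,21.63) → (32.25,61.39) → (95.58,72.79) → (111.81,34.76) → (50.85,112.34). Open path.

**Shape 2** — `<path>` quadratic bezier, stroke `#ff8800` → score (S445, F1913). Control points (SVG): P0=(28.23,113.92), P1=(78.56,116.88), P2=(89.83,50.17); sampled at t=k/5. Machine vertices: (28.23,33.81) → (46.80,35.41) → (62.24,42.59) → (74.56,55.34) → (83.76,73.66) → (89.83,97.56). Open path.

**Shape 3** — `<path>` rectangle, stroke `#ff8800` → score (S445, F1913). Machine vertices: (44.15,99.23) → (56.55,99.23) → (56.55,92.23) → (44.15,92.23) → (44.15,99.23). Closed: final G1 returns to the first vertex.

**Shape 4** — `<path>` cubic bezier, stroke `#ff8800` → score (S445, F1913). Control points (SVG): P0=(102.05,63.35), P1=(121.19,56.78), P2=(49.87,86.79), P3=(28.88,91.79); sampled at t=k/5. Machine vertices: (102.05,84.38) → (103.81,84.43) → (90.61,78.65) → (69.22,70.00) → (46.39,61.45) → (28.88,55.94). Open path.

**Shape 5** — `<path>` cubic bezier, stroke `#ff8800` → score (S445, F1913). Control points (SVG): P0=(80.73,62.88), P1=(93.51,50.15), P2=(144.22,118.78), P3=(153.43,135.26); sampled at t=k/5. Machine vertices: (80.73,84.85) → (92.31,83.79) → (109.19,69.62) → (127.54,48.73) → (143.56,27.55) → (153.43,12.47). Open path.

**Shape 6** — `<path>` rectangle, stroke `#ff8800` → score (S445, F1913). Machine vertices: (107.51,68.18) → (184.86,68.18) → (184.86,37.02) → (107.51,37.02) → (107.51,68.18). Closed: final G1 returns to the first vertex.

**Shape 7** — `<circle>` circle, stroke `#008000` → engrave (S329, F3223). Machine vertices: (142.44,70.24) → (134.88,93.52) → (115.07,107.91) → (90.59,107.91) → (70.78,93.52) → (63.22,70.24) → (70.78,46.96) → (90.59,32.57) → (115.07,32.57) → (134.88,46.96) → (142.44,70.24). Closed: final G1 returns to the first vertex.

G21
G90
G00 X189.33 Y54.10
M4 S329
G1 X113.63 Y21.63 F3223
G1 X32.25 Y61.39
G1 X95.58 Y72.79
G1 X111.81 Y34.76
G1 X50.85 Y112.34
M5
G00 X28.23 Y33.81
M4 S445
G1 X46.80 Y35.41 F1913
G1 X62.24 Y42.59
G1 X74.56 Y55.34
G1 X83.76 Y73.66
G1 X89.83 Y97.56
M5
G00 X44.15 Y99.23
M4 S445
G1 X56.55 Y99.23 F1913
G1 X56.55 Y92.23
G1 X44.15 Y92.23
G1 X44.15 Y99.23
M5
G00 X102.05 Y84.38
M4 S445
G1 X103.81 Y84.43 F1913
G1 X90.61 Y78.65
G1 X69.22 Y70.00
G1 X46.39 Y61.45
G1 X28.88 Y55.94
M5
G00 X80.73 Y84.85
M4 S445
G1 X92.31 Y83.79 F1913
G1 X109.19 Y69.62
G1 X127.54 Y48.73
G1 X143.56 Y27.55
G1 X153.43 Y12.47
M5
G00 X107.51 Y68.18
M4 S445
G1 X184.86 Y68.18 F1913
G1 X184.86 Y37.02
G1 X107.51 Y37.02
G1 X107.51 Y68.18
M5
G00 X142.44 Y70.24
M4 S329
G1 X134.88 Y93.52 F3223
G1 X115.07 Y107.91
G1 X90.59 Y107.91
G1 X70.78 Y93.52
G1 X63.22 Y70.24
G1 X70.78 Y46.96
G1 X90.59 Y32.57
G1 X115.07 Y32.57
G1 X134.88 Y46.96
G1 X142.44 Y70.24
M5
G00 X0.00 Y0.00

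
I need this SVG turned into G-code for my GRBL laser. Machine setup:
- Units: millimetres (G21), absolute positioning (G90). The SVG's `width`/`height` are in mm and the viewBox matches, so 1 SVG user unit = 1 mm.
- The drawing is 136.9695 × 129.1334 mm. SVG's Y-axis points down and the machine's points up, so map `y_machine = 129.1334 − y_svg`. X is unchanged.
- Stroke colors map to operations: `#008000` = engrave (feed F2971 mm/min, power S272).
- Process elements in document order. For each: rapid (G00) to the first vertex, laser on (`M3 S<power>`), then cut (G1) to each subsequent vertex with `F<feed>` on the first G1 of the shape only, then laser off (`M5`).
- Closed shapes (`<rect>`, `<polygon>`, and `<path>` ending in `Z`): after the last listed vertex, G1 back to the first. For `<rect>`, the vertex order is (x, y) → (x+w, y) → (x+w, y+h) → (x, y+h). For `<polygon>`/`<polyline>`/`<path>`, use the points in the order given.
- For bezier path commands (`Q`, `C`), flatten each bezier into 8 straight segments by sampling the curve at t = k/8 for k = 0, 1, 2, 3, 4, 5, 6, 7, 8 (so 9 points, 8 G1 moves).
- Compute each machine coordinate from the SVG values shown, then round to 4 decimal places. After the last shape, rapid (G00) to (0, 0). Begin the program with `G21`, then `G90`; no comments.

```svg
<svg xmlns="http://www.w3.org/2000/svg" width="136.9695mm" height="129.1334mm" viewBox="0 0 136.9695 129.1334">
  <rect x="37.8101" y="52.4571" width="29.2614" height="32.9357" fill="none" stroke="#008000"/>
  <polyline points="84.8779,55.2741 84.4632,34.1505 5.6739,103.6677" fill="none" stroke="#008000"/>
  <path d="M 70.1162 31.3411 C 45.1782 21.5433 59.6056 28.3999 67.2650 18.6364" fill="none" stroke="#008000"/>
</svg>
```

G21
G90
G00 X37.8101 Y76.6763
M3 S272
G1 X67.0715 Y76.6763 F2971
G1 X67.0715 Y43.7406
G1 X37.8101 Y43.7406
G1 X37.8101 Y76.6763
M5
G00 X84.8779 Y73.8593
M3 S272
G1 X84.4632 Y94.9829 F2971
G1 X5.6739 Y25.4657
M5
G00 X70.1162 Y97.7923
M3 S272
G1 X62.5196 Y100.7508 F2971
G1 X58.0729 Y102.5379
G1 X56.2354 Y103.5435
G1 X56.4666 Y104.1575
G1 X58.2257 Y104.7700
G1 X60.9723 Y105.7707
G1 X64.1656 Y107.5498
G1 X67.2650 Y110.4970
M5
G00 X0.0000 Y0.0000

1 u = 1 mm; y_m = 129.1334 − y.

[1] `<rect>` rectangle, #008000→engrave S272 F2971: (37.8101,76.6763) → (67.0715,76.6763) → (67.0715,43.7406) → (37.8101,43.7406) → (37.8101,76.6763) (closed)

[2] `<polyline>` open polyline, #008000→engrave S272 F2971: (84.8779,73.8593) → (84.4632,94.9829) → (5.6739,25.4657)

[3] `<path>` cubic bezier, #008000→engrave S272 F2971: (70.1162,97.7923) → (62.5196,100.7508) → (58.0729,102.5379) → (56.2354,103.5435) → (56.4666,104.1575) → (58.2257,104.7700) → (60.9723,105.7707) → (64.1656,107.5498) → (67.2650,110.4970)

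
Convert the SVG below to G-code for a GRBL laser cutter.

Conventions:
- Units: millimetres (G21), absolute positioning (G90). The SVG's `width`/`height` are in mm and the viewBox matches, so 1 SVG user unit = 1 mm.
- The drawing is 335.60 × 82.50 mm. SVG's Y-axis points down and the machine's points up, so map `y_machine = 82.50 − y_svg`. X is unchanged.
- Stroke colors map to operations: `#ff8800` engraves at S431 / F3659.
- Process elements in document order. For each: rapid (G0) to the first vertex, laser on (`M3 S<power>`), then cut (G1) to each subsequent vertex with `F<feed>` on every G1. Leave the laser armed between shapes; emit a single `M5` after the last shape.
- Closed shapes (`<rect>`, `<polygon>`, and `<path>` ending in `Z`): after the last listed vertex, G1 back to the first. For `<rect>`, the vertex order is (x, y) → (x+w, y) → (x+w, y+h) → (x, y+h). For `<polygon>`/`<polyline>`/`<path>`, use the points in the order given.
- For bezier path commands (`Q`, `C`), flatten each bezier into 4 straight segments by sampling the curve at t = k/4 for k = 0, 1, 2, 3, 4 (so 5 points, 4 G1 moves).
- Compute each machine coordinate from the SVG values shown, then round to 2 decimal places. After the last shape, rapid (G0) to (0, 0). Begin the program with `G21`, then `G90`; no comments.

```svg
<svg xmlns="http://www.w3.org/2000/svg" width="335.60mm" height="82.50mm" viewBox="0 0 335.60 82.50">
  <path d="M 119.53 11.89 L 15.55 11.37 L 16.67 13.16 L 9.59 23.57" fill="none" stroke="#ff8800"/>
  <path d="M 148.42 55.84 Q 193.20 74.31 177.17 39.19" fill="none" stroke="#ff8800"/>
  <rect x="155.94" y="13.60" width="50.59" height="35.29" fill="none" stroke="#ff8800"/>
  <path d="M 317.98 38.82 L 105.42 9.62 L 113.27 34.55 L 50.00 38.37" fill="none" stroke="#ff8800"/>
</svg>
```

Since the viewBox matches the mm dimensions, user units are millimetres directly. The only transform is the Y-flip y_m = 82.50 − y_svg.

Shape 1 is a open polyline drawn with `<path>`. Its stroke #ff8800 means engrave at S431, F3659. After flipping Y the toolpath is (119.53,70.61) → (15.55,71.13) → (16.67,69.34) → (9.59,58.93).

Shape 2 is a quadratic bezier drawn with `<path>`. Its stroke #ff8800 means engrave at S431, F3659. After flipping Y the toolpath is (148.42,26.66) → (167.01,20.77) → (178.00,21.59) → (181.38,29.10) → (177.17,43.31).

Shape 3 is a rectangle drawn with `<rect>`. Its stroke #ff8800 means engrave at S431, F3659. After flipping Y the toolpath is (155.94,68.90) → (206.53,68.90) → (206.53,33.61) → (155.94,33.61) → (155.94,68.90), returning to the start.

Shape 4 is a open polyline drawn with `<path>`. Its stroke #ff8800 means engrave at S431, F3659. After flipping Y the toolpath is (317.98,43.68) → (105.42,72.88) → (113.27,47.95) → (50.00,44.13).

G21
G90
G0 X119.53 Y70.61
M3 S431
G1 X15.55 Y71.13 F3659
G1 X16.67 Y69.34 F3659
G1 X9.59 Y58.93 F3659
G0 X148.42 Y26.66
M3 S431
G1 X167.01 Y20.77 F3659
G1 X178.00 Y21.59 F3659
G1 X181.38 Y29.10 F3659
G1 X177.17 Y43.31 F3659
G0 X155.94 Y68.90
M3 S431
G1 X206.53 Y68.90 F3659
G1 X206.53 Y33.61 F3659
G1 X155.94 Y33.61 F3659
G1 X155.94 Y68.90 F3659
G0 X317.98 Y43.68
M3 S431
G1 X105.42 Y72.88 F3659
G1 X113.27 Y47.95 F3659
G1 X50.00 Y44.13 F3659
M5
G0 X0.00 Y0.00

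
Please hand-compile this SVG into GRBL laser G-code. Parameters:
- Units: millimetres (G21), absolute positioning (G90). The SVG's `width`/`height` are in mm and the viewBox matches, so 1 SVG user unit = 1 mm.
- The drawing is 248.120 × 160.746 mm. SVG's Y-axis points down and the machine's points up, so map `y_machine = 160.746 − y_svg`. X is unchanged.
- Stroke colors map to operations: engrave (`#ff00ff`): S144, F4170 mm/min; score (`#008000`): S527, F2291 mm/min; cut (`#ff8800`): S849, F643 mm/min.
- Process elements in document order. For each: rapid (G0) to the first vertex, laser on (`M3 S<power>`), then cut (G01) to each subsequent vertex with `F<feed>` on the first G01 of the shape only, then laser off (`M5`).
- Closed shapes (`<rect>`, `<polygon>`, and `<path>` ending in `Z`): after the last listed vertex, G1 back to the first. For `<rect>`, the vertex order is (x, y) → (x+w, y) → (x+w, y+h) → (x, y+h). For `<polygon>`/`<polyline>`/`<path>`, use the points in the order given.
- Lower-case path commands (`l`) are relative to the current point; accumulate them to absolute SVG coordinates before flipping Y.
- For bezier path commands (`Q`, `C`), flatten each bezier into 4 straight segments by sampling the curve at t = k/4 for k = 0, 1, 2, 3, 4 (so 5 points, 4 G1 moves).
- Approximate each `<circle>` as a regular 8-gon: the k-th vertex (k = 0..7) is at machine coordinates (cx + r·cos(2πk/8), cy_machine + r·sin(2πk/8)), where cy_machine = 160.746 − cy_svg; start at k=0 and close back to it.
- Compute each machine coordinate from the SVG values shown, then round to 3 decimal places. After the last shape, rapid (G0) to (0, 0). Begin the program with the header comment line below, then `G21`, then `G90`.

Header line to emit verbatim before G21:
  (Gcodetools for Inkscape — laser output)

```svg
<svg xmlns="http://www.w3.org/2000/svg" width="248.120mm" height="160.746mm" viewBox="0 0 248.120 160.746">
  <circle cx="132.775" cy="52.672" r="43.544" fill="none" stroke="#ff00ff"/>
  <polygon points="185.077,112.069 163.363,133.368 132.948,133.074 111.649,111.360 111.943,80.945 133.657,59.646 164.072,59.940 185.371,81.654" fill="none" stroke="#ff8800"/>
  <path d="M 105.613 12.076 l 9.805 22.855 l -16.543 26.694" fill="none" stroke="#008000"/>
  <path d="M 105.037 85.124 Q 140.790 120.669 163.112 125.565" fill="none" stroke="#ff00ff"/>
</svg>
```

(Gcodetools for Inkscape — laser output)
G21
G90
G0 X176.319 Y108.074
M3 S144
G01 X163.565 Y138.864 F4170
G01 X132.775 Y151.618
G01 X101.985 Y138.864
G01 X89.231 Y108.074
G01 X101.985 Y77.284
G01 X132.775 Y64.530
G01 X163.565 Y77.284
G01 X176.319 Y108.074
M5
G0 X185.077 Y48.677
M3 S849
G01 X163.363 Y27.378 F643
G01 X132.948 Y27.672
G01 X111.649 Y49.386
G01 X111.943 Y79.801
G01 X133.657 Y101.100
G01 X164.072 Y100.806
G01 X185.371 Y79.092
G01 X185.077 Y48.677
M5
G0 X105.613 Y148.670
M3 S527
G01 X115.418 Y125.815 F2291
G01 X98.875 Y99.121
M5
G0 X105.037 Y75.622
M3 S144
G01 X122.074 Y59.765 F4170
G01 X137.432 Y47.739
G01 X151.112 Y39.545
G01 X163.112 Y35.181
M5
G0 X0.000 Y0.000

viewBox `0 0 248.120 160.746` with mm width/height → 1 unit = 1 mm. Flip: y_m = 160.746 − y_svg.

**Shape 1** — `<circle>` circle, stroke `#ff00ff` → engrave (S144, F4170). Machine vertices: (176.319,108.074) → (163.565,138.864) → (132.775,151.618) → (101.985,138.864) → (89.231,108.074) → (101.985,77.284) → (132.775,64.530) → (163.565,77.284) → (176.319,108.074). Closed: final G1 returns to the first vertex.

**Shape 2** — `<polygon>` regular polygon, stroke `#ff8800` → cut (S849, F643). Machine vertices: (185.077,48.677) → (163.363,27.378) → (132.948,27.672) → (111.649,49.386) → (111.943,79.801) → (133.657,101.100) → (164.072,100.806) → (185.371,79.092) → (185.077,48.677). Closed: final G1 returns to the first vertex.

**Shape 3** — `<path>` open polyline, stroke `#008000` → score (S527, F2291). Machine vertices: (105.613,148.670) → (115.418,125.815) → (98.875,99.121). Open path.

**Shape 4** — `<path>` quadratic bezier, stroke `#ff00ff` → engrave (S144, F4170). Control points (SVG): P0=(105.037,85.124), P1=(140.790,120.669), P2=(163.112,125.565); sampled at t=k/4. Machine vertices: (105.037,75.622) → (122.074,59.765) → (137.432,47.739) → (151.112,39.545) → (163.112,35.181). Open path.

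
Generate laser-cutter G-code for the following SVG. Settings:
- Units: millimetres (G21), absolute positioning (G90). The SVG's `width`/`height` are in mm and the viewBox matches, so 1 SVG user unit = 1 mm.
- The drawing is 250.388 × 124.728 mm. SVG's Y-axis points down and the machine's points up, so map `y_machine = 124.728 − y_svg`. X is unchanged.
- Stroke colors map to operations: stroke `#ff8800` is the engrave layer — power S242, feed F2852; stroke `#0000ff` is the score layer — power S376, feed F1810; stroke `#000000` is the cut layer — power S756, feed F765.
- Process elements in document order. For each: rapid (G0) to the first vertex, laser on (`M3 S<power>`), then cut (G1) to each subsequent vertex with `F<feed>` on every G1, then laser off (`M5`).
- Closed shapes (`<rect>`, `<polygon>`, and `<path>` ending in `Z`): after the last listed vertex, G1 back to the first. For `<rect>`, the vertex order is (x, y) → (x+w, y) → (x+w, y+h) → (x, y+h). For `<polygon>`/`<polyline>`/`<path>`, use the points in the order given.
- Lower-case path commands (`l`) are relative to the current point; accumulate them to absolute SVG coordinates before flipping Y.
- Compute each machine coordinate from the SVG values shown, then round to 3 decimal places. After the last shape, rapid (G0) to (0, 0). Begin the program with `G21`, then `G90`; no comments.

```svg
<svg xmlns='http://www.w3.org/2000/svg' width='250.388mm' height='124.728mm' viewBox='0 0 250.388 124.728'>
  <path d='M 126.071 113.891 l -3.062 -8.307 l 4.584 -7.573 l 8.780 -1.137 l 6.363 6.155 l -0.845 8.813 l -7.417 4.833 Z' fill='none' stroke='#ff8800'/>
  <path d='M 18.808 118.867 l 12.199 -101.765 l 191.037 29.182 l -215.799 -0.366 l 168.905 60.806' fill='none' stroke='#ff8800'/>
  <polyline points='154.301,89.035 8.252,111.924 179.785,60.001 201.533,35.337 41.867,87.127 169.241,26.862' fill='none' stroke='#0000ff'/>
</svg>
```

viewBox `0 0 250.388 124.728` with mm width/height → 1 unit = 1 mm. Flip: y_m = 124.728 − y_svg.

**Shape 1** — `<path>` regular polygon, stroke `#ff8800` → engrave (S242, F2852). Machine vertices: (126.071,10.837) → (123.009,19.144) → (127.593,26.717) → (136.373,27.854) → (142.736,21.699) → (141.891,12.886) → (134.474,8.053) → (126.071,10.837). Closed: final G1 returns to the first vertex.

**Shape 2** — `<path>` open polyline, stroke `#ff8800` → engrave (S242, F2852). Machine vertices: (18.808,5.861) → (31.007,107.626) → (222.044,78.444) → (6.245,78.810) → (175.150,18.004). Open path.

**Shape 3** — `<polyline>` open polyline, stroke `#0000ff` → score (S376, F1810). Machine vertices: (154.301,35.693) → (8.252,12.804) → (179.785,64.727) → (201.533,89.391) → (41.867,37.601) → (169.241,97.866). Open path.

G21
G90
G0 X126.071 Y10.837
M3 S242
G1 X123.009 Y19.144 F2852
G1 X127.593 Y26.717 F2852
G1 X136.373 Y27.854 F2852
G1 X142.736 Y21.699 F2852
G1 X141.891 Y12.886 F2852
G1 X134.474 Y8.053 F2852
G1 X126.071 Y10.837 F2852
M5
G0 X18.808 Y5.861
M3 S242
G1 X31.007 Y107.626 F2852
G1 X222.044 Y78.444 F2852
G1 X6.245 Y78.810 F2852
G1 X175.150 Y18.004 F2852
M5
G0 X154.301 Y35.693
M3 S376
G1 X8.252 Y12.804 F1810
G1 X179.785 Y64.727 F1810
G1 X201.533 Y89.391 F1810
G1 X41.867 Y37.601 F1810
G1 X169.241 Y97.866 F1810
M5
G0 X0.000 Y0.000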